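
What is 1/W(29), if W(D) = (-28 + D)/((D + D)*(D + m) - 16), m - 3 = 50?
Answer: 4740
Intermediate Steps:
m = 53 (m = 3 + 50 = 53)
W(D) = (-28 + D)/(-16 + 2*D*(53 + D)) (W(D) = (-28 + D)/((D + D)*(D + 53) - 16) = (-28 + D)/((2*D)*(53 + D) - 16) = (-28 + D)/(2*D*(53 + D) - 16) = (-28 + D)/(-16 + 2*D*(53 + D)))
1/W(29) = 1/((-28 + 29)/(2*(-8 + 29² + 53*29))) = 1/((½)*1/(-8 + 841 + 1537)) = 1/((½)*1/2370) = 1/((½)*(1/2370)*1) = 1/(1/4740) = 4740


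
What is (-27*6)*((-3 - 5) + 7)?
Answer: 162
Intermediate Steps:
(-27*6)*((-3 - 5) + 7) = (-3*54)*(-8 + 7) = -162*(-1) = 162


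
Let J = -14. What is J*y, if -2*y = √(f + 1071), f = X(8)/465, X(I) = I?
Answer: 7*√231580695/465 ≈ 229.08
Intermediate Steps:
f = 8/465 ≈ 0.017204
y = -√231580695/930 (y = -√(8/465 + 1071)/2 = -√231580695/930 ≈ -16.363)
J*y = -(-7)*√231580695/465 = 7*√231580695/465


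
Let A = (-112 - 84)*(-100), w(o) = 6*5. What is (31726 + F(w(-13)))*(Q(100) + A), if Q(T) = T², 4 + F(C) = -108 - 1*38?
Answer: 934649600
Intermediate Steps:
w(o) = 30
A = 19600 (A = -196*(-100) = 19600)
F(C) = -150 (F(C) = -4 + (-108 - 1*38) = -4 + (-108 - 38) = -4 - 146 = -150)
(31726 + F(w(-13)))*(Q(100) + A) = (31726 - 150)*(100² + 19600) = 31576*(10000 + 19600) = 31576*29600 = 934649600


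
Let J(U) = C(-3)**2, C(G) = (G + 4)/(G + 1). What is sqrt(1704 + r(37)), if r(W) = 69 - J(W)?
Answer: sqrt(7091)/2 ≈ 42.104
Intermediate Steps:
C(G) = (4 + G)/(1 + G)
J(U) = 1/4 (J(U) = ((4 - 3)/(1 - 3))**2 = (1/(-2))**2 = (-1/2*1)**2 = (-1/2)**2 = 1/4)
r(W) = 275/4 (r(W) = 69 - 1*1/4 = 69 - 1/4 = 275/4)
sqrt(1704 + r(37)) = sqrt(1704 + 275/4) = sqrt(7091/4) = sqrt(7091)/2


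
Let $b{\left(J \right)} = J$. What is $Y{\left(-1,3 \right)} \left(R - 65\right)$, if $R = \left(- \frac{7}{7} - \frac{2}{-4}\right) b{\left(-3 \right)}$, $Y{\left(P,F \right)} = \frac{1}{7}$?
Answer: $- \frac{127}{14} \approx -9.0714$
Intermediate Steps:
$Y{\left(P,F \right)} = \frac{1}{7}$
$R = \frac{3}{2}$ ($R = \left(- \frac{7}{7} - \frac{2}{-4}\right) \left(-3\right) = \left(\left(-7\right) \frac{1}{7} - - \frac{1}{2}\right) \left(-3\right) = \left(-1 + \frac{1}{2}\right) \left(-3\right) = \left(- \frac{1}{2}\right) \left(-3\right) = \frac{3}{2} \approx 1.5$)
$Y{\left(-1,3 \right)} \left(R - 65\right) = \frac{\frac{3}{2} - 65}{7} = \frac{1}{7} \left(- \frac{127}{2}\right) = - \frac{127}{14}$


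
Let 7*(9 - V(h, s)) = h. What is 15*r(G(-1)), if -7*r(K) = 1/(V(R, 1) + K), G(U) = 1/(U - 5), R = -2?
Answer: -90/383 ≈ -0.23499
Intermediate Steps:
V(h, s) = 9 - h/7
G(U) = 1/(-5 + U)
r(K) = -1/(7*(65/7 + K)) (r(K) = -1/(7*((9 - ⅐*(-2)) + K)) = -1/(7*((9 + 2/7) + K)) = -1/(7*(65/7 + K)))
15*r(G(-1)) = 15*(-1/(65 + 7/(-5 - 1))) = 15*(-1/(65 + 7/(-6))) = 15*(-1/(65 + 7*(-⅙))) = 15*(-1/(65 - 7/6)) = 15*(-1/383/6) = 15*(-1*6/383) = 15*(-6/383) = -90/383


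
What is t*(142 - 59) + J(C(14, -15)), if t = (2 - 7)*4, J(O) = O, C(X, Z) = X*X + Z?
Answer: -1479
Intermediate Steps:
C(X, Z) = Z + X² (C(X, Z) = X² + Z = Z + X²)
t = -20 (t = -5*4 = -20)
t*(142 - 59) + J(C(14, -15)) = -20*(142 - 59) + (-15 + 14²) = -20*83 + (-15 + 196) = -1660 + 181 = -1479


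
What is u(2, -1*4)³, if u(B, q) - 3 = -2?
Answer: 1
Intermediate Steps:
u(B, q) = 1 (u(B, q) = 3 - 2 = 1)
u(2, -1*4)³ = 1³ = 1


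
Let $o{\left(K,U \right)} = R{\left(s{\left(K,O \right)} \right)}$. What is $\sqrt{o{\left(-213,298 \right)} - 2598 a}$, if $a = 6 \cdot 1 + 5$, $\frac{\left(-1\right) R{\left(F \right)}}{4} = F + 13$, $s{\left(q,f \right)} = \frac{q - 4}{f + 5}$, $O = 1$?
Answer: $\frac{28 i \sqrt{327}}{3} \approx 168.78 i$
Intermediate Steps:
$s{\left(q,f \right)} = \frac{-4 + q}{5 + f}$
$R{\left(F \right)} = -52 - 4 F$ ($R{\left(F \right)} = - 4 \left(F + 13\right) = - 4 \left(13 + F\right) = -52 - 4 F$)
$o{\left(K,U \right)} = - \frac{148}{3} - \frac{2 K}{3}$ ($o{\left(K,U \right)} = -52 - 4 \frac{-4 + K}{5 + 1} = -52 - 4 \frac{-4 + K}{6} = -52 - 4 \left(- \frac{2}{3} + \frac{K}{6}\right) = -52 - \left(- \frac{8}{3} + \frac{2 K}{3}\right) = - \frac{148}{3} - \frac{2 K}{3}$)
$a = 11$ ($a = 6 + 5 = 11$)
$\sqrt{o{\left(-213,298 \right)} - 2598 a} = \sqrt{\left(- \frac{148}{3} - -142\right) - 28578} = \sqrt{\left(- \frac{148}{3} + 142\right) - 28578} = \sqrt{\frac{278}{3} - 28578} = \sqrt{- \frac{85456}{3}} = \frac{28 i \sqrt{327}}{3}$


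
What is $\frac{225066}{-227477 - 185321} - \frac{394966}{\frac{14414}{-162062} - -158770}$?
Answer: $- \frac{732133072667803}{241398353559867} \approx -3.0329$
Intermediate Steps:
$\frac{225066}{-227477 - 185321} - \frac{394966}{\frac{14414}{-162062} - -158770} = \frac{225066}{-412798} - \frac{394966}{14414 \left(- \frac{1}{162062}\right) + 158770} = 225066 \left(- \frac{1}{412798}\right) - \frac{394966}{- \frac{7207}{81031} + 158770} = - \frac{112533}{206399} - \frac{394966}{\frac{12865284663}{81031}} = - \frac{112533}{206399} - \frac{2909499086}{1169571333} = - \frac{732133072667803}{241398353559867}$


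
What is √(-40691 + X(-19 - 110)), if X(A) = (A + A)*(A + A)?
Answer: √25873 ≈ 160.85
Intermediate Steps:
X(A) = 4*A² (X(A) = (2*A)*(2*A) = 4*A²)
√(-40691 + X(-19 - 110)) = √(-40691 + 4*(-19 - 110)²) = √(-40691 + 4*(-129)²) = √(-40691 + 4*16641) = √(-40691 + 66564) = √25873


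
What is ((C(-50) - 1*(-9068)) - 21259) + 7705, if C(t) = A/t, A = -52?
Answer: -112124/25 ≈ -4485.0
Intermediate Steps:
C(t) = -52/t
((C(-50) - 1*(-9068)) - 21259) + 7705 = ((-52/(-50) - 1*(-9068)) - 21259) + 7705 = ((-52*(-1/50) + 9068) - 21259) + 7705 = ((26/25 + 9068) - 21259) + 7705 = (226726/25 - 21259) + 7705 = -304749/25 + 7705 = -112124/25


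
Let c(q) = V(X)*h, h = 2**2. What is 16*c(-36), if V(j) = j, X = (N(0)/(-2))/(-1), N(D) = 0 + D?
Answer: 0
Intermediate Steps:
N(D) = D
h = 4
X = 0 (X = (0/(-2))/(-1) = (0*(-1/2))*(-1) = 0*(-1) = 0)
c(q) = 0 (c(q) = 0*4 = 0)
16*c(-36) = 16*0 = 0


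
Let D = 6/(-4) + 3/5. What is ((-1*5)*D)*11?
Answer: 99/2 ≈ 49.500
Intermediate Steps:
D = -9/10 (D = 6*(-¼) + 3*(⅕) = -3/2 + ⅗ = -9/10 ≈ -0.90000)
((-1*5)*D)*11 = (-1*5*(-9/10))*11 = -5*(-9/10)*11 = (9/2)*11 = 99/2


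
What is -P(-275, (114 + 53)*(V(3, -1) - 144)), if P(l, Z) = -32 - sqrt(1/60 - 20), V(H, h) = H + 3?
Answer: 32 + I*sqrt(17985)/30 ≈ 32.0 + 4.4703*I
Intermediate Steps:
V(H, h) = 3 + H
P(l, Z) = -32 - I*sqrt(17985)/30 (P(l, Z) = -32 - sqrt(1/60 - 20) = -32 - sqrt(-1199/60) = -32 - I*sqrt(17985)/30)
-P(-275, (114 + 53)*(V(3, -1) - 144)) = -(-32 - I*sqrt(17985)/30) = 32 + I*sqrt(17985)/30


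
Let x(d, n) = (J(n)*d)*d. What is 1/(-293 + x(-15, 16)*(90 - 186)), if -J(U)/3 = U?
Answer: 1/1036507 ≈ 9.6478e-7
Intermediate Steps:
J(U) = -3*U
x(d, n) = -3*n*d**2 (x(d, n) = ((-3*n)*d)*d = (-3*d*n)*d = -3*n*d**2)
1/(-293 + x(-15, 16)*(90 - 186)) = 1/(-293 + (-3*16*(-15)**2)*(90 - 186)) = 1/(-293 - 3*16*225*(-96)) = 1/(-293 - 10800*(-96)) = 1/(-293 + 1036800) = 1/1036507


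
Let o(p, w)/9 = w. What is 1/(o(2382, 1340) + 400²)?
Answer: 1/172060 ≈ 5.8119e-6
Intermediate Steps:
o(p, w) = 9*w
1/(o(2382, 1340) + 400²) = 1/(9*1340 + 400²) = 1/(12060 + 160000) = 1/172060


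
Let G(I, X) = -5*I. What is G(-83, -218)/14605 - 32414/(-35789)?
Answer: 97651781/104539669 ≈ 0.93411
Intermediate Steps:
G(-83, -218)/14605 - 32414/(-35789) = -5*(-83)/14605 - 32414/(-35789) = 415*(1/14605) - 32414*(-1/35789) = 83/2921 + 32414/35789 = 97651781/104539669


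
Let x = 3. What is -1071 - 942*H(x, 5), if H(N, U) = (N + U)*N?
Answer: -23679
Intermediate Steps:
H(N, U) = N*(N + U)
-1071 - 942*H(x, 5) = -1071 - 2826*(3 + 5) = -1071 - 2826*8 = -1071 - 942*24 = -1071 - 22608 = -23679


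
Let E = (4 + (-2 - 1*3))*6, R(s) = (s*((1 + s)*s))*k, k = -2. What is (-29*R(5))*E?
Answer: -52200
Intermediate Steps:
R(s) = -2*s²*(1 + s) (R(s) = (s*((1 + s)*s))*(-2) = (s*(s*(1 + s)))*(-2) = (s²*(1 + s))*(-2) = -2*s²*(1 + s))
E = -6 (E = (4 + (-2 - 3))*6 = (4 - 5)*6 = -1*6 = -6)
(-29*R(5))*E = -58*5²*(-1 - 1*5)*(-6) = -58*25*(-1 - 5)*(-6) = -58*25*(-6)*(-6) = -29*(-300)*(-6) = 8700*(-6) = -52200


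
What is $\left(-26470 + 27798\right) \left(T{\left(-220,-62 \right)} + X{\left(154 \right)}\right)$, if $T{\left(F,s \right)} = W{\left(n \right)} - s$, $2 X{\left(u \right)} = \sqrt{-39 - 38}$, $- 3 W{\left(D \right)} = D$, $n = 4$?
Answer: $\frac{241696}{3} + 664 i \sqrt{77} \approx 80565.0 + 5826.6 i$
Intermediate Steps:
$W{\left(D \right)} = - \frac{D}{3}$
$X{\left(u \right)} = \frac{i \sqrt{77}}{2}$ ($X{\left(u \right)} = \frac{\sqrt{-39 - 38}}{2} = \frac{\sqrt{-77}}{2} = \frac{i \sqrt{77}}{2}$)
$T{\left(F,s \right)} = - \frac{4}{3} - s$ ($T{\left(F,s \right)} = \left(- \frac{1}{3}\right) 4 - s = - \frac{4}{3} - s$)
$\left(-26470 + 27798\right) \left(T{\left(-220,-62 \right)} + X{\left(154 \right)}\right) = \left(-26470 + 27798\right) \left(\left(- \frac{4}{3} - -62\right) + \frac{i \sqrt{77}}{2}\right) = 1328 \left(\left(- \frac{4}{3} + 62\right) + \frac{i \sqrt{77}}{2}\right) = 1328 \left(\frac{182}{3} + \frac{i \sqrt{77}}{2}\right) = \frac{241696}{3} + 664 i \sqrt{77}$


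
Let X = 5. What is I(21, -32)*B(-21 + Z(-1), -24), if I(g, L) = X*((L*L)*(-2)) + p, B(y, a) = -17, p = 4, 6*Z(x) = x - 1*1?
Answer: 174012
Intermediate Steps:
Z(x) = -⅙ + x/6 (Z(x) = (x - 1*1)/6 = (x - 1)/6 = (-1 + x)/6 = -⅙ + x/6)
I(g, L) = 4 - 10*L² (I(g, L) = 5*((L*L)*(-2)) + 4 = 5*(L²*(-2)) + 4 = 5*(-2*L²) + 4 = -10*L² + 4 = 4 - 10*L²)
I(21, -32)*B(-21 + Z(-1), -24) = (4 - 10*(-32)²)*(-17) = (4 - 10*1024)*(-17) = (4 - 10240)*(-17) = -10236*(-17) = 174012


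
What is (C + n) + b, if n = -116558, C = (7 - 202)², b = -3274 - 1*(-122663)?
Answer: 40856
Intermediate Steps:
b = 119389 (b = -3274 + 122663 = 119389)
C = 38025 (C = (-195)² = 38025)
(C + n) + b = (38025 - 116558) + 119389 = -78533 + 119389 = 40856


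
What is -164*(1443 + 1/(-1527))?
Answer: -361367440/1527 ≈ -2.3665e+5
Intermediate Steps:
-164*(1443 + 1/(-1527)) = -164*(1443 - 1/1527) = -164*2203460/1527 = -361367440/1527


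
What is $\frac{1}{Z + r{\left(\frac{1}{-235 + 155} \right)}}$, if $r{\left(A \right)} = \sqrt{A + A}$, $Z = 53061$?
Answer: $\frac{2122440}{112618788841} - \frac{2 i \sqrt{10}}{112618788841} \approx 1.8846 \cdot 10^{-5} - 5.6159 \cdot 10^{-11} i$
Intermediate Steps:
$r{\left(A \right)} = \sqrt{2} \sqrt{A}$ ($r{\left(A \right)} = \sqrt{2 A} = \sqrt{2} \sqrt{A}$)
$\frac{1}{Z + r{\left(\frac{1}{-235 + 155} \right)}} = \frac{1}{53061 + \sqrt{2} \sqrt{\frac{1}{-235 + 155}}} = \frac{1}{53061 + \sqrt{2} \sqrt{\frac{1}{-80}}} = \frac{1}{53061 + \sqrt{2} \sqrt{- \frac{1}{80}}} = \frac{1}{53061 + \sqrt{2} \frac{i \sqrt{5}}{20}} = \frac{1}{53061 + \frac{i \sqrt{10}}{20}}$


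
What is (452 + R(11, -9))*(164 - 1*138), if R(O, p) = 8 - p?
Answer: 12194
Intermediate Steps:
(452 + R(11, -9))*(164 - 1*138) = (452 + (8 - 1*(-9)))*(164 - 1*138) = (452 + (8 + 9))*(164 - 138) = (452 + 17)*26 = 469*26 = 12194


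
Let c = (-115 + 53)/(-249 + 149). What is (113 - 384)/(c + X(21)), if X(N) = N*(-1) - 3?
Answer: 13550/1169 ≈ 11.591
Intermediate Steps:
X(N) = -3 - N (X(N) = -N - 3 = -3 - N)
c = 31/50 (c = -62/(-100) = -62*(-1/100) = 31/50 ≈ 0.62000)
(113 - 384)/(c + X(21)) = (113 - 384)/(31/50 + (-3 - 1*21)) = -271/(31/50 + (-3 - 21)) = -271/(31/50 - 24) = -271/(-1169/50) = -271*(-50/1169) = 13550/1169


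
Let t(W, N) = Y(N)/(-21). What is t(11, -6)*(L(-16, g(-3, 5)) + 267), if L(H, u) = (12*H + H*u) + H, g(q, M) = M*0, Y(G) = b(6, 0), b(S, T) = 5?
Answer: -295/21 ≈ -14.048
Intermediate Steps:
Y(G) = 5
g(q, M) = 0
t(W, N) = -5/21 (t(W, N) = 5/(-21) = 5*(-1/21) = -5/21)
L(H, u) = 13*H + H*u
t(11, -6)*(L(-16, g(-3, 5)) + 267) = -5*(-16*(13 + 0) + 267)/21 = -5*(-16*13 + 267)/21 = -5*(-208 + 267)/21 = -5/21*59 = -295/21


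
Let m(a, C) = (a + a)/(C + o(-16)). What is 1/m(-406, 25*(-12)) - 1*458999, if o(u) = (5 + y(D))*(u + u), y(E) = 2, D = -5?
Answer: -93176666/203 ≈ -4.5900e+5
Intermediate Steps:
o(u) = 14*u (o(u) = (5 + 2)*(u + u) = 7*(2*u) = 14*u)
m(a, C) = 2*a/(-224 + C) (m(a, C) = (a + a)/(C + 14*(-16)) = (2*a)/(C - 224) = (2*a)/(-224 + C) = 2*a/(-224 + C))
1/m(-406, 25*(-12)) - 1*458999 = 1/(2*(-406)/(-224 + 25*(-12))) - 1*458999 = 1/(2*(-406)/(-224 - 300)) - 458999 = 1/(2*(-406)/(-524)) - 458999 = 1/(2*(-406)*(-1/524)) - 458999 = 1/(203/131) - 458999 = 131/203 - 458999 = -93176666/203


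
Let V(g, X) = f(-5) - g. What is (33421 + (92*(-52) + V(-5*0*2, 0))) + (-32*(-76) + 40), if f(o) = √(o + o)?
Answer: 31109 + I*√10 ≈ 31109.0 + 3.1623*I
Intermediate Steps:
f(o) = √2*√o (f(o) = √(2*o) = √2*√o)
V(g, X) = -g + I*√10 (V(g, X) = √2*√(-5) - g = √2*(I*√5) - g = I*√10 - g = -g + I*√10)
(33421 + (92*(-52) + V(-5*0*2, 0))) + (-32*(-76) + 40) = (33421 + (92*(-52) + (-(-5*0)*2 + I*√10))) + (-32*(-76) + 40) = (33421 + (-4784 + (-0*2 + I*√10))) + (2432 + 40) = (33421 + (-4784 + (-1*0 + I*√10))) + 2472 = (33421 + (-4784 + (0 + I*√10))) + 2472 = (33421 + (-4784 + I*√10)) + 2472 = (28637 + I*√10) + 2472 = 31109 + I*√10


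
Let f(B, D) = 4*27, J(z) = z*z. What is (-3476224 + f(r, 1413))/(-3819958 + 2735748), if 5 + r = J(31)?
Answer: 1738058/542105 ≈ 3.2061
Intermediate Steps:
J(z) = z²
r = 956 (r = -5 + 31² = -5 + 961 = 956)
f(B, D) = 108
(-3476224 + f(r, 1413))/(-3819958 + 2735748) = (-3476224 + 108)/(-3819958 + 2735748) = -3476116/(-1084210) = -3476116*(-1/1084210) = 1738058/542105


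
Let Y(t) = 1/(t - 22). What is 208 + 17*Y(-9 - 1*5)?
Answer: 7471/36 ≈ 207.53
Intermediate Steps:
Y(t) = 1/(-22 + t)
208 + 17*Y(-9 - 1*5) = 208 + 17/(-22 + (-9 - 1*5)) = 208 + 17/(-22 + (-9 - 5)) = 208 + 17/(-22 - 14) = 208 + 17/(-36) = 208 + 17*(-1/36) = 208 - 17/36 = 7471/36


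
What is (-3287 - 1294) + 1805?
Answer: -2776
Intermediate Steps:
(-3287 - 1294) + 1805 = -4581 + 1805 = -2776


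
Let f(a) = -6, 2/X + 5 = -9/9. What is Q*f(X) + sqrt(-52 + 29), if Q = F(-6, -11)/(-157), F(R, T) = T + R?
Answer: -102/157 + I*sqrt(23) ≈ -0.64968 + 4.7958*I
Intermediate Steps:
F(R, T) = R + T
X = -1/3 (X = 2/(-5 - 9/9) = 2/(-5 - 9*1/9) = 2/(-5 - 1) = 2/(-6) = 2*(-1/6) = -1/3 ≈ -0.33333)
Q = 17/157 (Q = (-6 - 11)/(-157) = -17*(-1/157) = 17/157 ≈ 0.10828)
Q*f(X) + sqrt(-52 + 29) = (17/157)*(-6) + sqrt(-52 + 29) = -102/157 + sqrt(-23) = -102/157 + I*sqrt(23)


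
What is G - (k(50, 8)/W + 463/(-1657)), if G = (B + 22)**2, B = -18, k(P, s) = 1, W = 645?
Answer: 17397218/1068765 ≈ 16.278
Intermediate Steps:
G = 16 (G = (-18 + 22)**2 = 4**2 = 16)
G - (k(50, 8)/W + 463/(-1657)) = 16 - (1/645 + 463/(-1657)) = 16 - (1*(1/645) + 463*(-1/1657)) = 16 - (1/645 - 463/1657) = 16 - 1*(-296978/1068765) = 16 + 296978/1068765 = 17397218/1068765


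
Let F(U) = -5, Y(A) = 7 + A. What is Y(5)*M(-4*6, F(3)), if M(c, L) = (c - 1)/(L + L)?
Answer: 30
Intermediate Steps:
M(c, L) = (-1 + c)/(2*L) (M(c, L) = (-1 + c)/((2*L)) = (-1 + c)*(1/(2*L)) = (-1 + c)/(2*L))
Y(5)*M(-4*6, F(3)) = (7 + 5)*((½)*(-1 - 4*6)/(-5)) = 12*((½)*(-⅕)*(-1 - 24)) = 12*((½)*(-⅕)*(-25)) = 12*(5/2) = 30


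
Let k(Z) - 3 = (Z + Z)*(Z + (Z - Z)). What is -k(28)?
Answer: -1571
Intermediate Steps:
k(Z) = 3 + 2*Z² (k(Z) = 3 + (Z + Z)*(Z + (Z - Z)) = 3 + (2*Z)*(Z + 0) = 3 + (2*Z)*Z = 3 + 2*Z²)
-k(28) = -(3 + 2*28²) = -(3 + 2*784) = -(3 + 1568) = -1*1571 = -1571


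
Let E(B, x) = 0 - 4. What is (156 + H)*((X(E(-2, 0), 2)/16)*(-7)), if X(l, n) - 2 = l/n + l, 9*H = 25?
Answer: 10003/36 ≈ 277.86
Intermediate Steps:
E(B, x) = -4
H = 25/9 (H = (⅑)*25 = 25/9 ≈ 2.7778)
X(l, n) = 2 + l + l/n (X(l, n) = 2 + (l/n + l) = 2 + (l + l/n) = 2 + l + l/n)
(156 + H)*((X(E(-2, 0), 2)/16)*(-7)) = (156 + 25/9)*(((2 - 4 - 4/2)/16)*(-7)) = 1429*(((2 - 4 - 4*½)*(1/16))*(-7))/9 = 1429*(((2 - 4 - 2)*(1/16))*(-7))/9 = 1429*(-4*1/16*(-7))/9 = 1429*(-¼*(-7))/9 = (1429/9)*(7/4) = 10003/36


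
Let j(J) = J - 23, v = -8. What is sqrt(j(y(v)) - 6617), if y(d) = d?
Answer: 2*I*sqrt(1662) ≈ 81.535*I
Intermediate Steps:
j(J) = -23 + J
sqrt(j(y(v)) - 6617) = sqrt((-23 - 8) - 6617) = sqrt(-31 - 6617) = sqrt(-6648) = 2*I*sqrt(1662)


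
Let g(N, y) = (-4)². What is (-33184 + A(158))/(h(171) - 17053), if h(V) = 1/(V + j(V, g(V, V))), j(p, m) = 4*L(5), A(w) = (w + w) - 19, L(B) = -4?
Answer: 5097485/2643214 ≈ 1.9285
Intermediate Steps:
g(N, y) = 16
A(w) = -19 + 2*w (A(w) = 2*w - 19 = -19 + 2*w)
j(p, m) = -16 (j(p, m) = 4*(-4) = -16)
h(V) = 1/(-16 + V) (h(V) = 1/(V - 16) = 1/(-16 + V))
(-33184 + A(158))/(h(171) - 17053) = (-33184 + (-19 + 2*158))/(1/(-16 + 171) - 17053) = (-33184 + (-19 + 316))/(1/155 - 17053) = (-33184 + 297)/(1/155 - 17053) = -32887/(-2643214/155) = -32887*(-155/2643214) = 5097485/2643214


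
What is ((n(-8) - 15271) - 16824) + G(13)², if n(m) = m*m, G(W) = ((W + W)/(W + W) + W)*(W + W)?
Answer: 100465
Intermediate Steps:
G(W) = 2*W*(1 + W) (G(W) = ((2*W)/((2*W)) + W)*(2*W) = ((2*W)*(1/(2*W)) + W)*(2*W) = (1 + W)*(2*W) = 2*W*(1 + W))
n(m) = m²
((n(-8) - 15271) - 16824) + G(13)² = (((-8)² - 15271) - 16824) + (2*13*(1 + 13))² = ((64 - 15271) - 16824) + (2*13*14)² = (-15207 - 16824) + 364² = -32031 + 132496 = 100465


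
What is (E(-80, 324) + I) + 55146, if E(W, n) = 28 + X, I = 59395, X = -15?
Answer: 114554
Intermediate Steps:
E(W, n) = 13 (E(W, n) = 28 - 15 = 13)
(E(-80, 324) + I) + 55146 = (13 + 59395) + 55146 = 59408 + 55146 = 114554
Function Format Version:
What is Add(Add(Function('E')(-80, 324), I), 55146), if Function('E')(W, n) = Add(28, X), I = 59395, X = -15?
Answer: 114554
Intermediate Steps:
Function('E')(W, n) = 13 (Function('E')(W, n) = Add(28, -15) = 13)
Add(Add(Function('E')(-80, 324), I), 55146) = Add(Add(13, 59395), 55146) = Add(59408, 55146) = 114554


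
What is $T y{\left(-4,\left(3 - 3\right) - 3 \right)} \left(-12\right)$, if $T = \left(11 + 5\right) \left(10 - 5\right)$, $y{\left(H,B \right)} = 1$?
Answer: $-960$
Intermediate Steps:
$T = 80$ ($T = 16 \cdot 5 = 80$)
$T y{\left(-4,\left(3 - 3\right) - 3 \right)} \left(-12\right) = 80 \cdot 1 \left(-12\right) = 80 \left(-12\right) = -960$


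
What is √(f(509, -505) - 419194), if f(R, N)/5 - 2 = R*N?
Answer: I*√1704409 ≈ 1305.5*I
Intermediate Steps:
f(R, N) = 10 + 5*N*R (f(R, N) = 10 + 5*(R*N) = 10 + 5*(N*R) = 10 + 5*N*R)
√(f(509, -505) - 419194) = √((10 + 5*(-505)*509) - 419194) = √((10 - 1285225) - 419194) = √(-1285215 - 419194) = √(-1704409) = I*√1704409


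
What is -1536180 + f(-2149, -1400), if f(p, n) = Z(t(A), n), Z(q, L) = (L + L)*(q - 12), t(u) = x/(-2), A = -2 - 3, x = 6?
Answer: -1494180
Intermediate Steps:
A = -5
t(u) = -3 (t(u) = 6/(-2) = 6*(-½) = -3)
Z(q, L) = 2*L*(-12 + q) (Z(q, L) = (2*L)*(-12 + q) = 2*L*(-12 + q))
f(p, n) = -30*n (f(p, n) = 2*n*(-12 - 3) = 2*n*(-15) = -30*n)
-1536180 + f(-2149, -1400) = -1536180 - 30*(-1400) = -1536180 + 42000 = -1494180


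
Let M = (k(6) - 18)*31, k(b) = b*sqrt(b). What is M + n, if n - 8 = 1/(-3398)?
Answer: -1868901/3398 + 186*sqrt(6) ≈ -94.395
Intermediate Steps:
k(b) = b**(3/2)
n = 27183/3398 (n = 8 + 1/(-3398) = 8 - 1/3398 = 27183/3398 ≈ 7.9997)
M = -558 + 186*sqrt(6) (M = (6**(3/2) - 18)*31 = (6*sqrt(6) - 18)*31 = (-18 + 6*sqrt(6))*31 = -558 + 186*sqrt(6) ≈ -102.39)
M + n = (-558 + 186*sqrt(6)) + 27183/3398 = -1868901/3398 + 186*sqrt(6)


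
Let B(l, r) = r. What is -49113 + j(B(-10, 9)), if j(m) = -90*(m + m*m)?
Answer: -57213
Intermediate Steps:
j(m) = -90*m - 90*m**2 (j(m) = -90*(m + m**2) = -90*m - 90*m**2)
-49113 + j(B(-10, 9)) = -49113 - 90*9*(1 + 9) = -49113 - 90*9*10 = -49113 - 8100 = -57213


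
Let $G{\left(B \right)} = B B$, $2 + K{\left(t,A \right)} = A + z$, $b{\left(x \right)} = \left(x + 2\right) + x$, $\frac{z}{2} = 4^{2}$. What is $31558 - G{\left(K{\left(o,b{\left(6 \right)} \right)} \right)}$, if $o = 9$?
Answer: $29622$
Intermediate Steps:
$z = 32$ ($z = 2 \cdot 4^{2} = 2 \cdot 16 = 32$)
$b{\left(x \right)} = 2 + 2 x$ ($b{\left(x \right)} = \left(2 + x\right) + x = 2 + 2 x$)
$K{\left(t,A \right)} = 30 + A$ ($K{\left(t,A \right)} = -2 + \left(A + 32\right) = -2 + \left(32 + A\right) = 30 + A$)
$G{\left(B \right)} = B^{2}$
$31558 - G{\left(K{\left(o,b{\left(6 \right)} \right)} \right)} = 31558 - \left(30 + \left(2 + 2 \cdot 6\right)\right)^{2} = 31558 - \left(30 + \left(2 + 12\right)\right)^{2} = 31558 - \left(30 + 14\right)^{2} = 31558 - 44^{2} = 31558 - 1936 = 29622$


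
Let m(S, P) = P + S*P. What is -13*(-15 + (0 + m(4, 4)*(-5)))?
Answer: 1495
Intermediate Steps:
m(S, P) = P + P*S
-13*(-15 + (0 + m(4, 4)*(-5))) = -13*(-15 + (0 + (4*(1 + 4))*(-5))) = -13*(-15 + (0 + (4*5)*(-5))) = -13*(-15 + (0 + 20*(-5))) = -13*(-15 + (0 - 100)) = -13*(-15 - 100) = -13*(-115) = 1495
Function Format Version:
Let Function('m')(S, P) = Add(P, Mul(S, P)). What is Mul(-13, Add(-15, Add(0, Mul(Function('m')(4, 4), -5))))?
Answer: 1495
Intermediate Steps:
Function('m')(S, P) = Add(P, Mul(P, S))
Mul(-13, Add(-15, Add(0, Mul(Function('m')(4, 4), -5)))) = Mul(-13, Add(-15, Add(0, Mul(Mul(4, Add(1, 4)), -5)))) = Mul(-13, Add(-15, Add(0, Mul(Mul(4, 5), -5)))) = Mul(-13, Add(-15, Add(0, Mul(20, -5)))) = Mul(-13, Add(-15, Add(0, -100))) = Mul(-13, Add(-15, -100)) = Mul(-13, -115) = 1495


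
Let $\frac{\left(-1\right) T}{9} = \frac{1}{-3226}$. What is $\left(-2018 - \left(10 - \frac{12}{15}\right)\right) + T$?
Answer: $- \frac{32698691}{16130} \approx -2027.2$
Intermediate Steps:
$T = \frac{9}{3226}$ ($T = - \frac{9}{-3226} = \left(-9\right) \left(- \frac{1}{3226}\right) = \frac{9}{3226} \approx 0.0027898$)
$\left(-2018 - \left(10 - \frac{12}{15}\right)\right) + T = \left(-2018 - \left(10 - \frac{12}{15}\right)\right) + \frac{9}{3226} = \left(-2018 + \left(12 \cdot \frac{1}{15} - 10\right)\right) + \frac{9}{3226} = \left(-2018 + \left(\frac{4}{5} - 10\right)\right) + \frac{9}{3226} = \left(-2018 - \frac{46}{5}\right) + \frac{9}{3226} = - \frac{10136}{5} + \frac{9}{3226} = - \frac{32698691}{16130}$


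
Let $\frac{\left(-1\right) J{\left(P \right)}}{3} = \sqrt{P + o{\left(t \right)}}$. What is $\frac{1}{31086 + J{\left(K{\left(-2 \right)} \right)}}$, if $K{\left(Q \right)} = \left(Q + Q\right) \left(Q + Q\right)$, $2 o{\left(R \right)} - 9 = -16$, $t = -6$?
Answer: $\frac{6908}{214742063} + \frac{5 \sqrt{2}}{644226189} \approx 3.218 \cdot 10^{-5}$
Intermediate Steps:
$o{\left(R \right)} = - \frac{7}{2}$ ($o{\left(R \right)} = \frac{9}{2} + \frac{1}{2} \left(-16\right) = \frac{9}{2} - 8 = - \frac{7}{2}$)
$K{\left(Q \right)} = 4 Q^{2}$ ($K{\left(Q \right)} = 2 Q 2 Q = 4 Q^{2}$)
$J{\left(P \right)} = - 3 \sqrt{- \frac{7}{2} + P}$ ($J{\left(P \right)} = - 3 \sqrt{P - \frac{7}{2}} = - 3 \sqrt{- \frac{7}{2} + P}$)
$\frac{1}{31086 + J{\left(K{\left(-2 \right)} \right)}} = \frac{1}{31086 - \frac{3 \sqrt{-14 + 4 \cdot 4 \left(-2\right)^{2}}}{2}} = \frac{1}{31086 - \frac{3 \sqrt{-14 + 4 \cdot 4 \cdot 4}}{2}} = \frac{1}{31086 - \frac{3 \sqrt{-14 + 4 \cdot 16}}{2}} = \frac{1}{31086 - \frac{3 \sqrt{-14 + 64}}{2}} = \frac{1}{31086 - \frac{3 \sqrt{50}}{2}} = \frac{1}{31086 - \frac{3 \cdot 5 \sqrt{2}}{2}} = \frac{1}{31086 - \frac{15 \sqrt{2}}{2}}$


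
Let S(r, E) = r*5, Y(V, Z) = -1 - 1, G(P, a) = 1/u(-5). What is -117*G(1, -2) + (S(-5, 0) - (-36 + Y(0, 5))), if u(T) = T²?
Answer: 208/25 ≈ 8.3200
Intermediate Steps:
G(P, a) = 1/25 (G(P, a) = 1/((-5)²) = 1/25)
Y(V, Z) = -2
S(r, E) = 5*r
-117*G(1, -2) + (S(-5, 0) - (-36 + Y(0, 5))) = -117*1/25 + (5*(-5) - (-36 - 2)) = -117/25 + (-25 - 1*(-38)) = -117/25 + (-25 + 38) = -117/25 + 13 = 208/25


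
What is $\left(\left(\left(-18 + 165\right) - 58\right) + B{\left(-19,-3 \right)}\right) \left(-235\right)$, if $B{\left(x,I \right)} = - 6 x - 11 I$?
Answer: $-55460$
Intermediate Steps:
$B{\left(x,I \right)} = - 11 I - 6 x$
$\left(\left(\left(-18 + 165\right) - 58\right) + B{\left(-19,-3 \right)}\right) \left(-235\right) = \left(\left(\left(-18 + 165\right) - 58\right) - -147\right) \left(-235\right) = \left(\left(147 - 58\right) + \left(33 + 114\right)\right) \left(-235\right) = \left(89 + 147\right) \left(-235\right) = 236 \left(-235\right) = -55460$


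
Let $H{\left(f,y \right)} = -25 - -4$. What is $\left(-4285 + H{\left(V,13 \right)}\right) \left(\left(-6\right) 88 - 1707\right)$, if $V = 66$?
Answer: $9623910$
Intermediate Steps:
$H{\left(f,y \right)} = -21$ ($H{\left(f,y \right)} = -25 + 4 = -21$)
$\left(-4285 + H{\left(V,13 \right)}\right) \left(\left(-6\right) 88 - 1707\right) = \left(-4285 - 21\right) \left(\left(-6\right) 88 - 1707\right) = - 4306 \left(-528 - 1707\right) = \left(-4306\right) \left(-2235\right) = 9623910$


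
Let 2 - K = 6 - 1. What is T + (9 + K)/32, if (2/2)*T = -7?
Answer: -109/16 ≈ -6.8125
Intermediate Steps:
T = -7
K = -3 (K = 2 - (6 - 1) = 2 - 1*5 = 2 - 5 = -3)
T + (9 + K)/32 = -7 + (9 - 3)/32 = -7 + (1/32)*6 = -7 + 3/16 = -109/16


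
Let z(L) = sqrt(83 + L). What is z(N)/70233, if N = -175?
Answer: 2*I*sqrt(23)/70233 ≈ 0.00013657*I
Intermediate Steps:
z(N)/70233 = sqrt(83 - 175)/70233 = sqrt(-92)*(1/70233) = (2*I*sqrt(23))*(1/70233) = 2*I*sqrt(23)/70233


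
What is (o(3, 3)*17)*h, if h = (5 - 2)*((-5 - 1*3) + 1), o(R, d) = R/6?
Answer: -357/2 ≈ -178.50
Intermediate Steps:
o(R, d) = R/6 (o(R, d) = R*(1/6) = R/6)
h = -21 (h = 3*((-5 - 3) + 1) = 3*(-8 + 1) = 3*(-7) = -21)
(o(3, 3)*17)*h = (((1/6)*3)*17)*(-21) = ((1/2)*17)*(-21) = (17/2)*(-21) = -357/2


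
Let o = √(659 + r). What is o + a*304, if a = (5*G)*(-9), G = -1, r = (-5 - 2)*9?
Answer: 13680 + 2*√149 ≈ 13704.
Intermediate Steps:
r = -63 (r = -7*9 = -63)
o = 2*√149 (o = √(659 - 63) = √596 = 2*√149 ≈ 24.413)
a = 45 (a = (5*(-1))*(-9) = -5*(-9) = 45)
o + a*304 = 2*√149 + 45*304 = 2*√149 + 13680 = 13680 + 2*√149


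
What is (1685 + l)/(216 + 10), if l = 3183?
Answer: 2434/113 ≈ 21.540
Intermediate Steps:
(1685 + l)/(216 + 10) = (1685 + 3183)/(216 + 10) = 4868/226 = 4868*(1/226) = 2434/113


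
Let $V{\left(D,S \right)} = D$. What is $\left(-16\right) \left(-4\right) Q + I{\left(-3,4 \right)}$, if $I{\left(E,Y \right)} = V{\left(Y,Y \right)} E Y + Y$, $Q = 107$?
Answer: $6804$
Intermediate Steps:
$I{\left(E,Y \right)} = Y + E Y^{2}$ ($I{\left(E,Y \right)} = Y E Y + Y = E Y Y + Y = E Y^{2} + Y = Y + E Y^{2}$)
$\left(-16\right) \left(-4\right) Q + I{\left(-3,4 \right)} = \left(-16\right) \left(-4\right) 107 + 4 \left(1 - 12\right) = 64 \cdot 107 + 4 \left(1 - 12\right) = 6848 + 4 \left(-11\right) = 6848 - 44 = 6804$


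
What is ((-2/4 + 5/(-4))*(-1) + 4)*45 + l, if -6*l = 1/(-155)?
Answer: 481277/1860 ≈ 258.75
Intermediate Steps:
l = 1/930 (l = -⅙/(-155) = -⅙*(-1/155) = 1/930 ≈ 0.0010753)
((-2/4 + 5/(-4))*(-1) + 4)*45 + l = ((-2/4 + 5/(-4))*(-1) + 4)*45 + 1/930 = ((-2*¼ + 5*(-¼))*(-1) + 4)*45 + 1/930 = ((-½ - 5/4)*(-1) + 4)*45 + 1/930 = (-7/4*(-1) + 4)*45 + 1/930 = (7/4 + 4)*45 + 1/930 = (23/4)*45 + 1/930 = 1035/4 + 1/930 = 481277/1860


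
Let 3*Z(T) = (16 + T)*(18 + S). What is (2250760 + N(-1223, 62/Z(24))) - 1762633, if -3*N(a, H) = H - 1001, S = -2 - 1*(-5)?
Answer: 68384483/140 ≈ 4.8846e+5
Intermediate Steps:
S = 3 (S = -2 + 5 = 3)
Z(T) = 112 + 7*T (Z(T) = ((16 + T)*(18 + 3))/3 = ((16 + T)*21)/3 = (336 + 21*T)/3 = 112 + 7*T)
N(a, H) = 1001/3 - H/3 (N(a, H) = -(H - 1001)/3 = -(-1001 + H)/3 = 1001/3 - H/3)
(2250760 + N(-1223, 62/Z(24))) - 1762633 = (2250760 + (1001/3 - 62/(3*(112 + 7*24)))) - 1762633 = (2250760 + (1001/3 - 62/(3*(112 + 168)))) - 1762633 = (2250760 + (1001/3 - 62/(3*280))) - 1762633 = (2250760 + (1001/3 - ⅓*31/140)) - 1762633 = (2250760 + (1001/3 - 31/420)) - 1762633 = (2250760 + 46703/140) - 1762633 = 315153103/140 - 1762633 = 68384483/140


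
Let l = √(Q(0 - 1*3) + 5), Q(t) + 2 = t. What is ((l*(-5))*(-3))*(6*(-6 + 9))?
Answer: 0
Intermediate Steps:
Q(t) = -2 + t
l = 0 (l = √((-2 + (0 - 1*3)) + 5) = √((-2 + (0 - 3)) + 5) = √((-2 - 3) + 5) = √(-5 + 5) = √0 = 0)
((l*(-5))*(-3))*(6*(-6 + 9)) = ((0*(-5))*(-3))*(6*(-6 + 9)) = (0*(-3))*(6*3) = 0*18 = 0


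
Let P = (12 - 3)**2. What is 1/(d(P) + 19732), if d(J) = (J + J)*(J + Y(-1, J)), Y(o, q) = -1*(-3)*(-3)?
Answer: 1/31396 ≈ 3.1851e-5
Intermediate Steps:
Y(o, q) = -9 (Y(o, q) = 3*(-3) = -9)
P = 81 (P = 9**2 = 81)
d(J) = 2*J*(-9 + J) (d(J) = (J + J)*(J - 9) = (2*J)*(-9 + J) = 2*J*(-9 + J))
1/(d(P) + 19732) = 1/(2*81*(-9 + 81) + 19732) = 1/(2*81*72 + 19732) = 1/(11664 + 19732) = 1/31396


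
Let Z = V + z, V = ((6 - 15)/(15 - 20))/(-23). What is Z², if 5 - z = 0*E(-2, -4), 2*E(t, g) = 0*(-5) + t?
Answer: 320356/13225 ≈ 24.224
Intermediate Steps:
E(t, g) = t/2 (E(t, g) = (0*(-5) + t)/2 = (0 + t)/2 = t/2)
z = 5 (z = 5 - 0*(½)*(-2) = 5 - 0*(-1) = 5 - 1*0 = 5 + 0 = 5)
V = -9/115 (V = -9/(-5)*(-1/23) = -9*(-⅕)*(-1/23) = (9/5)*(-1/23) = -9/115 ≈ -0.078261)
Z = 566/115 (Z = -9/115 + 5 = 566/115 ≈ 4.9217)
Z² = (566/115)² = 320356/13225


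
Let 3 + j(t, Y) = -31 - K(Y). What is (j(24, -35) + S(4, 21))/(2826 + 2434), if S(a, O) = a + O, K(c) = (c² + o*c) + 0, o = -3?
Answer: -1339/5260 ≈ -0.25456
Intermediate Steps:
K(c) = c² - 3*c (K(c) = (c² - 3*c) + 0 = c² - 3*c)
S(a, O) = O + a
j(t, Y) = -34 - Y*(-3 + Y) (j(t, Y) = -3 + (-31 - Y*(-3 + Y)) = -34 - Y*(-3 + Y))
(j(24, -35) + S(4, 21))/(2826 + 2434) = ((-34 - 1*(-35)*(-3 - 35)) + (21 + 4))/(2826 + 2434) = ((-34 - 1*(-35)*(-38)) + 25)/5260 = ((-34 - 1330) + 25)*(1/5260) = (-1364 + 25)*(1/5260) = -1339*1/5260 = -1339/5260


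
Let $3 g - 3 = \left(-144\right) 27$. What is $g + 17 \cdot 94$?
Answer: $303$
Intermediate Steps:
$g = -1295$ ($g = 1 + \frac{\left(-144\right) 27}{3} = 1 + \frac{1}{3} \left(-3888\right) = 1 - 1296 = -1295$)
$g + 17 \cdot 94 = -1295 + 17 \cdot 94 = -1295 + 1598 = 303$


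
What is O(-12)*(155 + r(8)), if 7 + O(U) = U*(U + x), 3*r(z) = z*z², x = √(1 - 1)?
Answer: 133849/3 ≈ 44616.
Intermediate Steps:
x = 0 (x = √0 = 0)
r(z) = z³/3 (r(z) = (z*z²)/3 = z³/3)
O(U) = -7 + U² (O(U) = -7 + U*(U + 0) = -7 + U*U = -7 + U²)
O(-12)*(155 + r(8)) = (-7 + (-12)²)*(155 + (⅓)*8³) = (-7 + 144)*(155 + (⅓)*512) = 137*(155 + 512/3) = 137*(977/3) = 133849/3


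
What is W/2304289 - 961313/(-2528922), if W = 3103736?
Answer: 10064249224049/5827367146458 ≈ 1.7271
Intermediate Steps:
W/2304289 - 961313/(-2528922) = 3103736/2304289 - 961313/(-2528922) = 3103736*(1/2304289) - 961313*(-1/2528922) = 3103736/2304289 + 961313/2528922 = 10064249224049/5827367146458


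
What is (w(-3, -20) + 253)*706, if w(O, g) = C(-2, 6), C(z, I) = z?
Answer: 177206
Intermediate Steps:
w(O, g) = -2
(w(-3, -20) + 253)*706 = (-2 + 253)*706 = 251*706 = 177206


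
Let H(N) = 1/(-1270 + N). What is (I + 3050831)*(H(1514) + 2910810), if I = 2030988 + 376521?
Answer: 969179631343985/61 ≈ 1.5888e+13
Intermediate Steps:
I = 2407509
(I + 3050831)*(H(1514) + 2910810) = (2407509 + 3050831)*(1/(-1270 + 1514) + 2910810) = 5458340*(1/244 + 2910810) = 5458340*(710237641/244) = 969179631343985/61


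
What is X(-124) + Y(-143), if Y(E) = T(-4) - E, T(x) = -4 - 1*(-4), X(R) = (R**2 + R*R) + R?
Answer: 30771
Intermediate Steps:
X(R) = R + 2*R**2 (X(R) = (R**2 + R**2) + R = 2*R**2 + R = R + 2*R**2)
T(x) = 0 (T(x) = -4 + 4 = 0)
Y(E) = -E (Y(E) = 0 - E = -E)
X(-124) + Y(-143) = -124*(1 + 2*(-124)) - 1*(-143) = -124*(1 - 248) + 143 = -124*(-247) + 143 = 30628 + 143 = 30771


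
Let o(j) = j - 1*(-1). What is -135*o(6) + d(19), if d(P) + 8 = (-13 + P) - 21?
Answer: -968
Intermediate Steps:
o(j) = 1 + j (o(j) = j + 1 = 1 + j)
d(P) = -42 + P (d(P) = -8 + ((-13 + P) - 21) = -8 + (-34 + P) = -42 + P)
-135*o(6) + d(19) = -135*(1 + 6) + (-42 + 19) = -135*7 - 23 = -945 - 23 = -968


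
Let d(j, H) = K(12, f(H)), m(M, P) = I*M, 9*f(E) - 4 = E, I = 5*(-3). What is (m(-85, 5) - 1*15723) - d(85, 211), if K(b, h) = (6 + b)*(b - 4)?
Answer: -14592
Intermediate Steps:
I = -15
f(E) = 4/9 + E/9
K(b, h) = (-4 + b)*(6 + b) (K(b, h) = (6 + b)*(-4 + b) = (-4 + b)*(6 + b))
m(M, P) = -15*M
d(j, H) = 144 (d(j, H) = -24 + 12² + 2*12 = -24 + 144 + 24 = 144)
(m(-85, 5) - 1*15723) - d(85, 211) = (-15*(-85) - 1*15723) - 1*144 = (1275 - 15723) - 144 = -14448 - 144 = -14592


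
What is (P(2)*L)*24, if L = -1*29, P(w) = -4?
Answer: 2784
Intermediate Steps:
L = -29
(P(2)*L)*24 = -4*(-29)*24 = 116*24 = 2784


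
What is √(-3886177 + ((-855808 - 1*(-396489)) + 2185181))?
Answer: 3*I*√240035 ≈ 1469.8*I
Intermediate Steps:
√(-3886177 + ((-855808 - 1*(-396489)) + 2185181)) = √(-3886177 + ((-855808 + 396489) + 2185181)) = √(-3886177 + (-459319 + 2185181)) = √(-3886177 + 1725862) = √(-2160315) = 3*I*√240035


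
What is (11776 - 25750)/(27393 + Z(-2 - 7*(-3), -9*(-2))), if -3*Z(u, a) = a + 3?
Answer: -6987/13693 ≈ -0.51026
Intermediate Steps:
Z(u, a) = -1 - a/3 (Z(u, a) = -(a + 3)/3 = -(3 + a)/3 = -1 - a/3)
(11776 - 25750)/(27393 + Z(-2 - 7*(-3), -9*(-2))) = (11776 - 25750)/(27393 + (-1 - (-3)*(-2))) = -13974/(27393 + (-1 - ⅓*18)) = -13974/(27393 + (-1 - 6)) = -13974/(27393 - 7) = -13974/27386 = -13974*1/27386 = -6987/13693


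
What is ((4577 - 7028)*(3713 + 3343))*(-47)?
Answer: 812830032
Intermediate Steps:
((4577 - 7028)*(3713 + 3343))*(-47) = -2451*7056*(-47) = -17294256*(-47) = 812830032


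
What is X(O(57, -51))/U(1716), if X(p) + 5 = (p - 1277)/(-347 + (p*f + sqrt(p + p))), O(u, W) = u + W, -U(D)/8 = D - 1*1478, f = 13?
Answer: 9923/68876248 - 1271*sqrt(3)/68876248 ≈ 0.00011211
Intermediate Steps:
U(D) = 11824 - 8*D (U(D) = -8*(D - 1*1478) = -8*(D - 1478) = -8*(-1478 + D) = 11824 - 8*D)
O(u, W) = W + u
X(p) = -5 + (-1277 + p)/(-347 + 13*p + sqrt(2)*sqrt(p)) (X(p) = -5 + (p - 1277)/(-347 + (p*13 + sqrt(p + p))) = -5 + (-1277 + p)/(-347 + (13*p + sqrt(2*p))) = -5 + (-1277 + p)/(-347 + (13*p + sqrt(2)*sqrt(p))) = -5 + (-1277 + p)/(-347 + 13*p + sqrt(2)*sqrt(p)))
X(O(57, -51))/U(1716) = ((458 - 64*(-51 + 57) - 5*sqrt(2)*sqrt(-51 + 57))/(-347 + 13*(-51 + 57) + sqrt(2)*sqrt(-51 + 57)))/(11824 - 8*1716) = ((458 - 64*6 - 5*sqrt(2)*sqrt(6))/(-347 + 13*6 + sqrt(2)*sqrt(6)))/(11824 - 13728) = ((458 - 384 - 10*sqrt(3))/(-347 + 78 + 2*sqrt(3)))/(-1904) = ((74 - 10*sqrt(3))/(-269 + 2*sqrt(3)))*(-1/1904) = -(74 - 10*sqrt(3))/(1904*(-269 + 2*sqrt(3)))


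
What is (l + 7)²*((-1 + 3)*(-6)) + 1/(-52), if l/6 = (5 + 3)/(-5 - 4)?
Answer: -5203/156 ≈ -33.353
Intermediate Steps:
l = -16/3 (l = 6*((5 + 3)/(-5 - 4)) = 6*(8/(-9)) = 6*(8*(-⅑)) = 6*(-8/9) = -16/3 ≈ -5.3333)
(l + 7)²*((-1 + 3)*(-6)) + 1/(-52) = (-16/3 + 7)²*((-1 + 3)*(-6)) + 1/(-52) = (5/3)²*(2*(-6)) - 1/52 = (25/9)*(-12) - 1/52 = -100/3 - 1/52 = -5203/156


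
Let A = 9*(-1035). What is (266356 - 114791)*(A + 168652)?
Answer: 24149912405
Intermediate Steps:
A = -9315
(266356 - 114791)*(A + 168652) = (266356 - 114791)*(-9315 + 168652) = 151565*159337 = 24149912405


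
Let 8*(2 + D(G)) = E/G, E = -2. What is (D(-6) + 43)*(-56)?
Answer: -6895/3 ≈ -2298.3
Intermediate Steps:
D(G) = -2 - 1/(4*G) (D(G) = -2 + (-2/G)/8 = -2 - 1/(4*G))
(D(-6) + 43)*(-56) = ((-2 - ¼/(-6)) + 43)*(-56) = ((-2 - ¼*(-⅙)) + 43)*(-56) = ((-2 + 1/24) + 43)*(-56) = (-47/24 + 43)*(-56) = (985/24)*(-56) = -6895/3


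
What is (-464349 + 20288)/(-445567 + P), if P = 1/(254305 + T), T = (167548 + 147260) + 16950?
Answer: 260247721843/261130332720 ≈ 0.99662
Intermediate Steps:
T = 331758 (T = 314808 + 16950 = 331758)
P = 1/586063 (P = 1/(254305 + 331758) = 1/586063 ≈ 1.7063e-6)
(-464349 + 20288)/(-445567 + P) = (-464349 + 20288)/(-445567 + 1/586063) = -444061/(-261130332720/586063) = -444061*(-586063/261130332720) = 260247721843/261130332720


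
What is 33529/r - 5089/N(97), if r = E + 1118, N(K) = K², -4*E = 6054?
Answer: -634974121/7442519 ≈ -85.317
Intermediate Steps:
E = -3027/2 (E = -¼*6054 = -3027/2 ≈ -1513.5)
r = -791/2 (r = -3027/2 + 1118 = -791/2 ≈ -395.50)
33529/r - 5089/N(97) = 33529/(-791/2) - 5089/(97²) = 33529*(-2/791) - 5089/9409 = -67058/791 - 5089*1/9409 = -67058/791 - 5089/9409 = -634974121/7442519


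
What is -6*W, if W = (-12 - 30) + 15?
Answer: 162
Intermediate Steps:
W = -27 (W = -42 + 15 = -27)
-6*W = -6*(-27) = 162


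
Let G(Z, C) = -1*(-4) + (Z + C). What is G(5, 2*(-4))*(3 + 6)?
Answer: 9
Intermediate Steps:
G(Z, C) = 4 + C + Z (G(Z, C) = 4 + (C + Z) = 4 + C + Z)
G(5, 2*(-4))*(3 + 6) = (4 + 2*(-4) + 5)*(3 + 6) = (4 - 8 + 5)*9 = 1*9 = 9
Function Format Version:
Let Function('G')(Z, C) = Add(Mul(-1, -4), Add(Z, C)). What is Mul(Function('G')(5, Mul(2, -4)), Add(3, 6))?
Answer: 9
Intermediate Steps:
Function('G')(Z, C) = Add(4, C, Z) (Function('G')(Z, C) = Add(4, Add(C, Z)) = Add(4, C, Z))
Mul(Function('G')(5, Mul(2, -4)), Add(3, 6)) = Mul(Add(4, Mul(2, -4), 5), Add(3, 6)) = Mul(Add(4, -8, 5), 9) = Mul(1, 9) = 9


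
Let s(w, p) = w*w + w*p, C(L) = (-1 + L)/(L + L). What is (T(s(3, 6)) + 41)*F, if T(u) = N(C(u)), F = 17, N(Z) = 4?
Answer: 765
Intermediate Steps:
C(L) = (-1 + L)/(2*L) (C(L) = (-1 + L)/((2*L)) = (-1 + L)*(1/(2*L)) = (-1 + L)/(2*L))
s(w, p) = w² + p*w
T(u) = 4
(T(s(3, 6)) + 41)*F = (4 + 41)*17 = 45*17 = 765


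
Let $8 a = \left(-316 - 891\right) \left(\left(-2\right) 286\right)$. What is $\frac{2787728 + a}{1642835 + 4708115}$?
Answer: $\frac{3213}{7100} \approx 0.45254$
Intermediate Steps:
$a = \frac{172601}{2}$ ($a = \frac{\left(-316 - 891\right) \left(\left(-2\right) 286\right)}{8} = \frac{\left(-1207\right) \left(-572\right)}{8} = \frac{1}{8} \cdot 690404 = \frac{172601}{2} \approx 86301.0$)
$\frac{2787728 + a}{1642835 + 4708115} = \frac{2787728 + \frac{172601}{2}}{1642835 + 4708115} = \frac{5748057}{2 \cdot 6350950} = \frac{5748057}{2} \cdot \frac{1}{6350950} = \frac{3213}{7100}$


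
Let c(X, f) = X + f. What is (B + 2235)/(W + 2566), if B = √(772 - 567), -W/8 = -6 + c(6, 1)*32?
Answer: 745/274 + √205/822 ≈ 2.7364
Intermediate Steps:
W = -1744 (W = -8*(-6 + (6 + 1)*32) = -8*(-6 + 7*32) = -8*(-6 + 224) = -8*218 = -1744)
B = √205 ≈ 14.318
(B + 2235)/(W + 2566) = (√205 + 2235)/(-1744 + 2566) = (2235 + √205)/822 = (2235 + √205)*(1/822) = 745/274 + √205/822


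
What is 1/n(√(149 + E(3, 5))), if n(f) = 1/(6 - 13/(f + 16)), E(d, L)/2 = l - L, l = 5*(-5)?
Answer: 794/167 + 13*√89/167 ≈ 5.4889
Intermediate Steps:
l = -25
E(d, L) = -50 - 2*L (E(d, L) = 2*(-25 - L) = -50 - 2*L)
n(f) = 1/(6 - 13/(16 + f))
1/n(√(149 + E(3, 5))) = 1/((16 + √(149 + (-50 - 2*5)))/(83 + 6*√(149 + (-50 - 2*5)))) = 1/((16 + √(149 + (-50 - 10)))/(83 + 6*√(149 + (-50 - 10)))) = 1/((16 + √(149 - 60))/(83 + 6*√(149 - 60))) = 1/((16 + √89)/(83 + 6*√89)) = (83 + 6*√89)/(16 + √89)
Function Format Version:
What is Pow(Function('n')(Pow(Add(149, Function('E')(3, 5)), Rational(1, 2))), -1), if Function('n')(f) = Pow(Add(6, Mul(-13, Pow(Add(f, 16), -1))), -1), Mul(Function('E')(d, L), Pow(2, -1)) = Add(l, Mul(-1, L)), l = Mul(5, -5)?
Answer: Add(Rational(794, 167), Mul(Rational(13, 167), Pow(89, Rational(1, 2)))) ≈ 5.4889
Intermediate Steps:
l = -25
Function('E')(d, L) = Add(-50, Mul(-2, L)) (Function('E')(d, L) = Mul(2, Add(-25, Mul(-1, L))) = Add(-50, Mul(-2, L)))
Function('n')(f) = Pow(Add(6, Mul(-13, Pow(Add(16, f), -1))), -1)
Pow(Function('n')(Pow(Add(149, Function('E')(3, 5)), Rational(1, 2))), -1) = Pow(Mul(Pow(Add(83, Mul(6, Pow(Add(149, Add(-50, Mul(-2, 5))), Rational(1, 2)))), -1), Add(16, Pow(Add(149, Add(-50, Mul(-2, 5))), Rational(1, 2)))), -1) = Pow(Mul(Pow(Add(83, Mul(6, Pow(Add(149, Add(-50, -10)), Rational(1, 2)))), -1), Add(16, Pow(Add(149, Add(-50, -10)), Rational(1, 2)))), -1) = Pow(Mul(Pow(Add(83, Mul(6, Pow(Add(149, -60), Rational(1, 2)))), -1), Add(16, Pow(Add(149, -60), Rational(1, 2)))), -1) = Pow(Mul(Pow(Add(83, Mul(6, Pow(89, Rational(1, 2)))), -1), Add(16, Pow(89, Rational(1, 2)))), -1) = Mul(Pow(Add(16, Pow(89, Rational(1, 2))), -1), Add(83, Mul(6, Pow(89, Rational(1, 2)))))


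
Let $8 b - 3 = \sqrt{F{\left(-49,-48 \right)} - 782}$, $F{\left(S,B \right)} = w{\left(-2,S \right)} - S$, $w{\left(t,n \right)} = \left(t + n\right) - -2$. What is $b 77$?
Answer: $\frac{231}{8} + \frac{77 i \sqrt{782}}{8} \approx 28.875 + 269.16 i$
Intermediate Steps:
$w{\left(t,n \right)} = 2 + n + t$ ($w{\left(t,n \right)} = \left(n + t\right) + 2 = 2 + n + t$)
$F{\left(S,B \right)} = 0$ ($F{\left(S,B \right)} = \left(2 + S - 2\right) - S = S - S = 0$)
$b = \frac{3}{8} + \frac{i \sqrt{782}}{8}$ ($b = \frac{3}{8} + \frac{\sqrt{0 - 782}}{8} = \frac{3}{8} + \frac{\sqrt{-782}}{8} = \frac{3}{8} + \frac{i \sqrt{782}}{8} \approx 0.375 + 3.4955 i$)
$b 77 = \left(\frac{3}{8} + \frac{i \sqrt{782}}{8}\right) 77 = \frac{231}{8} + \frac{77 i \sqrt{782}}{8}$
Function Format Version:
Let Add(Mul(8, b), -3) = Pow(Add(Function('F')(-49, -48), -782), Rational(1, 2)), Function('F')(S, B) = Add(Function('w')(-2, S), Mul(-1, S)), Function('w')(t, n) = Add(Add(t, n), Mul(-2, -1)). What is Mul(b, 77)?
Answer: Add(Rational(231, 8), Mul(Rational(77, 8), I, Pow(782, Rational(1, 2)))) ≈ Add(28.875, Mul(269.16, I))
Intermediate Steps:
Function('w')(t, n) = Add(2, n, t) (Function('w')(t, n) = Add(Add(n, t), 2) = Add(2, n, t))
Function('F')(S, B) = 0 (Function('F')(S, B) = Add(Add(2, S, -2), Mul(-1, S)) = Add(S, Mul(-1, S)) = 0)
b = Add(Rational(3, 8), Mul(Rational(1, 8), I, Pow(782, Rational(1, 2)))) (b = Add(Rational(3, 8), Mul(Rational(1, 8), Pow(Add(0, -782), Rational(1, 2)))) = Add(Rational(3, 8), Mul(Rational(1, 8), Pow(-782, Rational(1, 2)))) = Add(Rational(3, 8), Mul(Rational(1, 8), Mul(I, Pow(782, Rational(1, 2))))) = Add(Rational(3, 8), Mul(Rational(1, 8), I, Pow(782, Rational(1, 2)))) ≈ Add(0.37500, Mul(3.4955, I)))
Mul(b, 77) = Mul(Add(Rational(3, 8), Mul(Rational(1, 8), I, Pow(782, Rational(1, 2)))), 77) = Add(Rational(231, 8), Mul(Rational(77, 8), I, Pow(782, Rational(1, 2))))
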